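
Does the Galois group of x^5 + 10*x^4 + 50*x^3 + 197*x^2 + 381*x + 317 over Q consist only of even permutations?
No

The polynomial is irreducible of degree 5 over Q. Its discriminant is 8169486233236, which is not a perfect square. A Galois group lies in the alternating group exactly when the discriminant is a square in Q, so the Galois group (S_5) is not contained in A_5.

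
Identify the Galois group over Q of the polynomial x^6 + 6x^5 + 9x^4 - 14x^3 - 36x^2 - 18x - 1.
The polynomial f is an irreducible sextic over Q, so G = Gal(f/Q) is one of the 16 transitive subgroups 6T1, ..., 6T16 of S_6. The discriminant of f is -11156429376, which is not a perfect square, so G is not contained in A_6. The transitive groups of degree 6 not contained in A_6 are: C_6 (6T1, order 6), S_3 (6T2, order 6), D_6 (6T3, order 12), C_3 x S_3 (6T5, order 18), A_4 x C_2 (6T6, order 24), S_4 (6T8, order 24), S_3 x S_3 (6T9, order 36), S_4 x C_2 (6T11, order 48), (S_3 x S_3) : C_2 (6T13, order 72), PGL(2,5) (6T14, order 120), S_6 (6T16, order 720). By Dedekind's theorem, for a prime p not dividing disc(f) the degrees of the irreducible factors of f mod p form the cycle type of an element of G. Factoring f modulo the 33 such primes p <= 149 (skipping 2, 3, which divide the discriminant), each new pattern first appears at: mod 5: f = (x^3 + x + 1)(x^3 + x^2 + 3x + 4), pattern 3+3; mod 7: f = (x^6 + 6x^5 + 2x^4 + 6x^2 + 3x + 6), pattern 6; mod 17: f = (x + 13)(x + 14)(x^2 + 5x + 12)(x^2 + 8x + 2), pattern 2+2+1+1; mod 19: f = (x + 2)(x + 5)(x + 8)(x + 14)(x^2 + 15x + 1), pattern 2+1+1+1+1; mod 71: f = (x^2 + 34x + 21)(x^2 + 52x + 62)(x^2 + 62x + 68), pattern 2+2+2. No other pattern occurs in this range, so the set of observed cycle types is {3+3, 6, 2+2+1+1, 2+1+1+1+1, 2+2+2}. The candidates containing elements of all these cycle types are A_4 x C_2 (6T6) of order 24, S_4 x C_2 (6T11) of order 48, (S_3 x S_3) : C_2 (6T13) of order 72, S_6 (6T16) of order 720; the others are excluded. The observed types are precisely the cycle types that occur in A_4 x C_2 (6T6) (apart from the identity). Each of the other remaining candidates has further cycle types, and by the Chebotarev density theorem the matching factorization patterns would occur for a proportion of primes equal to their share of the group: S_4 x C_2 (6T11) additionally contains elements of type 4+2, 4+1+1 (12 of its 48 elements, about 25% of primes); (S_3 x S_3) : C_2 (6T13) additionally contains elements of type 4+2, 3+2+1, 3+1+1+1 (34 of its 72 elements, about 47% of primes); S_6 (6T16) additionally contains elements of type 5+1, 4+2, 4+1+1, 3+2+1, 3+1+1+1 (484 of its 720 elements, about 67% of primes). None of the 33 primes tested shows any such pattern (for each of these groups the chance of that is below 10^-4), which rules them out. Hence G = A_4 x C_2 (6T6), of order 24.

6T6: A_4 x C_2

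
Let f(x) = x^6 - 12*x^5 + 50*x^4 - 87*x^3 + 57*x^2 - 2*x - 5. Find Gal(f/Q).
PSL(2,5), A_5 acting on 6 points

The polynomial f is an irreducible sextic over Q, so G = Gal(f/Q) is one of the 16 transitive subgroups 6T1, ..., 6T16 of S_6. The discriminant of f is 30991489 = 5567^2, a perfect square, so G is contained in A_6. The transitive groups of degree 6 contained in A_6 are: A_4 (6T4, order 12), S_4 (6T7, order 24), (C_3 x C_3) : C_4 (6T10, order 36), PSL(2,5) (6T12, order 60), A_6 (6T15, order 360). By Dedekind's theorem, for a prime p not dividing disc(f) the degrees of the irreducible factors of f mod p form the cycle type of an element of G. Factoring f modulo the 21 such primes p <= 79 (skipping 19, which divides the discriminant), each new pattern first appears at: mod 2: f = (x + 1)(x^5 + x^4 + x^3 + x + 1), pattern 5+1; mod 7: f = (x^3 + 3x^2 + x + 1)(x^3 + 6x^2 + 3x + 2), pattern 3+3; mod 61: f = (x + 35)(x + 57)(x^2 + 7x + 30)(x^2 + 11x + 13), pattern 2+2+1+1. No other pattern occurs in this range, so the set of observed cycle types is {5+1, 3+3, 2+2+1+1}. The candidates containing elements of all these cycle types are PSL(2,5) (6T12) of order 60, A_6 (6T15) of order 360; the others are excluded. The observed types are precisely the cycle types that occur in PSL(2,5) (6T12) (apart from the identity). Each of the other remaining candidates has further cycle types, and by the Chebotarev density theorem the matching factorization patterns would occur for a proportion of primes equal to their share of the group: A_6 (6T15) additionally contains elements of type 4+2, 3+1+1+1 (130 of its 360 elements, about 36% of primes). None of the 21 primes tested shows any such pattern (for each of these groups the chance of that is below 10^-4), which rules them out. Hence G = PSL(2,5) (6T12), of order 60.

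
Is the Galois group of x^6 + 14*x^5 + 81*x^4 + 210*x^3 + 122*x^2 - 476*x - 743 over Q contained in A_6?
Yes

The polynomial is irreducible of degree 6 over Q. Its discriminant is 1728393484898304 = 41573952^2, a perfect square. A Galois group lies in the alternating group exactly when the discriminant is a square in Q, so the Galois group (A_4) is contained in A_6.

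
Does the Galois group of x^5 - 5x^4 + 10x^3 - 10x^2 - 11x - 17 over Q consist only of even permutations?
No

The polynomial is irreducible of degree 5 over Q. Its discriminant is 3008364544, which is not a perfect square. A Galois group lies in the alternating group exactly when the discriminant is a square in Q, so the Galois group (S_5) is not contained in A_5.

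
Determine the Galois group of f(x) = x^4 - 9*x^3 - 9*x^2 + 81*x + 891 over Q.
The polynomial is an irreducible quartic over Q and its discriminant is 63839350125, which is not a perfect square, so the Galois group is not contained in A_4. The resolvent cubic y^3 + 9*y^2 - 4293*y - 110808 has exactly one rational root, so the Galois group is C_4 or D_4. The quartic becomes reducible over Q(sqrt(disc)), so the group is C_4.

C_4 (also written C4)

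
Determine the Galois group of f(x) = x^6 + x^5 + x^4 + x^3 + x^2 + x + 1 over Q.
The polynomial f is an irreducible sextic over Q, so G = Gal(f/Q) is one of the 16 transitive subgroups 6T1, ..., 6T16 of S_6. The discriminant of f is -16807, which is not a perfect square, so G is not contained in A_6. The transitive groups of degree 6 not contained in A_6 are: C_6 (6T1, order 6), S_3 (6T2, order 6), D_6 (6T3, order 12), C_3 x S_3 (6T5, order 18), A_4 x C_2 (6T6, order 24), S_4 (6T8, order 24), S_3 x S_3 (6T9, order 36), S_4 x C_2 (6T11, order 48), (S_3 x S_3) : C_2 (6T13, order 72), PGL(2,5) (6T14, order 120), S_6 (6T16, order 720). By Dedekind's theorem, for a prime p not dividing disc(f) the degrees of the irreducible factors of f mod p form the cycle type of an element of G. Factoring f modulo the 37 such primes p <= 163 (skipping 7, which divides the discriminant), each new pattern first appears at: mod 2: f = (x^3 + x + 1)(x^3 + x^2 + 1), pattern 3+3; mod 3: f = (x^6 + x^5 + x^4 + x^3 + x^2 + x + 1), pattern 6; mod 13: f = (x^2 + 3x + 1)(x^2 + 5x + 1)(x^2 + 6x + 1), pattern 2+2+2; mod 29: f = (x + 4)(x + 5)(x + 6)(x + 9)(x + 13)(x + 22), pattern 1+1+1+1+1+1. No other pattern occurs in this range, so the set of observed cycle types is {3+3, 6, 2+2+2, 1+1+1+1+1+1}. The candidates containing elements of all these cycle types are C_6 (6T1) of order 6, D_6 (6T3) of order 12, C_3 x S_3 (6T5) of order 18, A_4 x C_2 (6T6) of order 24, S_3 x S_3 (6T9) of order 36, S_4 x C_2 (6T11) of order 48, (S_3 x S_3) : C_2 (6T13) of order 72, PGL(2,5) (6T14) of order 120, S_6 (6T16) of order 720; the others are excluded. The observed types are precisely the cycle types that occur in C_6 (6T1). Each of the other remaining candidates has further cycle types, and by the Chebotarev density theorem the matching factorization patterns would occur for a proportion of primes equal to their share of the group: D_6 (6T3) additionally contains elements of type 2+2+1+1 (3 of its 12 elements, about 25% of primes); C_3 x S_3 (6T5) additionally contains elements of type 3+1+1+1 (4 of its 18 elements, about 22% of primes); A_4 x C_2 (6T6) additionally contains elements of type 2+2+1+1, 2+1+1+1+1 (6 of its 24 elements, about 25% of primes); S_3 x S_3 (6T9) additionally contains elements of type 3+1+1+1, 2+2+1+1 (13 of its 36 elements, about 36% of primes); S_4 x C_2 (6T11) additionally contains elements of type 4+2, 4+1+1, 2+2+1+1, 2+1+1+1+1 (24 of its 48 elements, about 50% of primes); (S_3 x S_3) : C_2 (6T13) additionally contains elements of type 4+2, 3+2+1, 3+1+1+1, 2+2+1+1, 2+1+1+1+1 (49 of its 72 elements, about 68% of primes); PGL(2,5) (6T14) additionally contains elements of type 5+1, 4+1+1, 2+2+1+1 (69 of its 120 elements, about 58% of primes); S_6 (6T16) additionally contains elements of type 5+1, 4+2, 4+1+1, 3+2+1, 3+1+1+1, 2+2+1+1, 2+1+1+1+1 (544 of its 720 elements, about 76% of primes). None of the 37 primes tested shows any such pattern (for each of these groups the chance of that is below 10^-4), which rules them out. Hence G = C_6 (6T1), of order 6.

C_6 (also written C6)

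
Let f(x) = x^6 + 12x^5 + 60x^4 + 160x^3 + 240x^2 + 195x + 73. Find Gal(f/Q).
(S_3 x S_3) : C_2, the group 6T13 of order 72

The polynomial f is an irreducible sextic over Q, so G = Gal(f/Q) is one of the 16 transitive subgroups 6T1, ..., 6T16 of S_6. The discriminant of f is -9059283, which is not a perfect square, so G is not contained in A_6. The transitive groups of degree 6 not contained in A_6 are: C_6 (6T1, order 6), S_3 (6T2, order 6), D_6 (6T3, order 12), C_3 x S_3 (6T5, order 18), A_4 x C_2 (6T6, order 24), S_4 (6T8, order 24), S_3 x S_3 (6T9, order 36), S_4 x C_2 (6T11, order 48), (S_3 x S_3) : C_2 (6T13, order 72), PGL(2,5) (6T14, order 120), S_6 (6T16, order 720). By Dedekind's theorem, for a prime p not dividing disc(f) the degrees of the irreducible factors of f mod p form the cycle type of an element of G. Factoring f modulo the 28 such primes p <= 127 (skipping 3, 17, 43, which divide the discriminant), each new pattern first appears at: mod 2: f = (x^6 + x + 1), pattern 6; mod 7: f = (x + 1)(x^2 + 2)(x^3 + 4x^2 + 5x + 5), pattern 3+2+1; mod 11: f = (x^2 + 6x + 10)(x^4 + 6x^3 + 3x^2 + 5x + 4), pattern 4+2; mod 13: f = (x + 7)(x + 12)(x^2 + x + 4)(x^2 + 5x + 9), pattern 2+2+1+1; mod 61: f = (x + 4)(x + 6)(x + 12)(x + 23)(x^2 + 28x + 41), pattern 2+1+1+1+1; mod 97: f = (x + 12)(x + 14)(x + 51)(x^3 + 32x^2 + 79x + 72), pattern 3+1+1+1; mod 113: f = (x^2 + 8x + 22)(x^2 + 49x + 86)(x^2 + 68x + 91), pattern 2+2+2; mod 127: f = (x^3 + 45x^2 + 59x + 52)(x^3 + 94x^2 + 89x + 82), pattern 3+3. No other pattern occurs in this range, so the set of observed cycle types is {6, 3+2+1, 4+2, 2+2+1+1, 2+1+1+1+1, 3+1+1+1, 2+2+2, 3+3}. The candidates containing elements of all these cycle types are (S_3 x S_3) : C_2 (6T13) of order 72, S_6 (6T16) of order 720; the others are excluded. The observed types are precisely the cycle types that occur in (S_3 x S_3) : C_2 (6T13) (apart from the identity). Each of the other remaining candidates has further cycle types, and by the Chebotarev density theorem the matching factorization patterns would occur for a proportion of primes equal to their share of the group: S_6 (6T16) additionally contains elements of type 5+1, 4+1+1 (234 of its 720 elements, about 32% of primes). None of the 28 primes tested shows any such pattern (for each of these groups the chance of that is below 10^-4), which rules them out. Hence G = (S_3 x S_3) : C_2 (6T13), of order 72.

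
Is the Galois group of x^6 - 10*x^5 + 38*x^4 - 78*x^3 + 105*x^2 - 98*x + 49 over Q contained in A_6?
Yes

The polynomial is irreducible of degree 6 over Q. Its discriminant is 5489031744 = 74088^2, a perfect square. A Galois group lies in the alternating group exactly when the discriminant is a square in Q, so the Galois group (A_4) is contained in A_6.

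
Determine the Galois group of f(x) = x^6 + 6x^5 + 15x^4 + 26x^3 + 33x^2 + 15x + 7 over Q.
The polynomial f is an irreducible sextic over Q, so G = Gal(f/Q) is one of the 16 transitive subgroups 6T1, ..., 6T16 of S_6. The discriminant of f is -6604217307, which is not a perfect square, so G is not contained in A_6. The transitive groups of degree 6 not contained in A_6 are: C_6 (6T1, order 6), S_3 (6T2, order 6), D_6 (6T3, order 12), C_3 x S_3 (6T5, order 18), A_4 x C_2 (6T6, order 24), S_4 (6T8, order 24), S_3 x S_3 (6T9, order 36), S_4 x C_2 (6T11, order 48), (S_3 x S_3) : C_2 (6T13, order 72), PGL(2,5) (6T14, order 120), S_6 (6T16, order 720). By Dedekind's theorem, for a prime p not dividing disc(f) the degrees of the irreducible factors of f mod p form the cycle type of an element of G. Factoring f modulo the 28 such primes p <= 127 (skipping 3, 17, 43, which divide the discriminant), each new pattern first appears at: mod 2: f = (x^6 + x^4 + x^2 + x + 1), pattern 6; mod 7: f = (x)(x^2 + 5x + 5)(x^3 + x^2 + 5x + 3), pattern 3+2+1; mod 11: f = (x^2 + 2x + 5)(x^4 + 4x^3 + 2x^2 + 2x + 8), pattern 4+2; mod 13: f = (x + 2)(x + 5)(x^2 + 5x + 1)(x^2 + 7x + 2), pattern 2+2+1+1; mod 61: f = (x + 23)(x + 46)(x + 48)(x + 58)(x^2 + 14x + 12), pattern 2+1+1+1+1; mod 97: f = (x + 25)(x + 51)(x + 95)(x^3 + 29x^2 + 44x + 24), pattern 3+1+1+1; mod 113: f = (x^2 + 5x + 103)(x^2 + 6x + 105)(x^2 + 108x + 58), pattern 2+2+2; mod 127: f = (x^3 + 42x^2 + 11x + 37)(x^3 + 91x^2 + 119x + 86), pattern 3+3. No other pattern occurs in this range, so the set of observed cycle types is {6, 3+2+1, 4+2, 2+2+1+1, 2+1+1+1+1, 3+1+1+1, 2+2+2, 3+3}. The candidates containing elements of all these cycle types are (S_3 x S_3) : C_2 (6T13) of order 72, S_6 (6T16) of order 720; the others are excluded. The observed types are precisely the cycle types that occur in (S_3 x S_3) : C_2 (6T13) (apart from the identity). Each of the other remaining candidates has further cycle types, and by the Chebotarev density theorem the matching factorization patterns would occur for a proportion of primes equal to their share of the group: S_6 (6T16) additionally contains elements of type 5+1, 4+1+1 (234 of its 720 elements, about 32% of primes). None of the 28 primes tested shows any such pattern (for each of these groups the chance of that is below 10^-4), which rules them out. Hence G = (S_3 x S_3) : C_2 (6T13), of order 72.

(S_3 x S_3) : C_2 (also written G72)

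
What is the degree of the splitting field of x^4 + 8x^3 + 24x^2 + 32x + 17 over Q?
4

The degree of the splitting field over Q equals the order of the Galois group, so first determine the group. The polynomial is an irreducible quartic over Q and its discriminant is 256 = 16^2, a perfect square, so the Galois group is contained in A_4. The resolvent cubic y^3 - 24*y^2 + 188*y - 480 splits completely over Q, which gives the Klein four-group V_4. The Galois group V_4 (4T2) has order 4, so the splitting field has degree 4 over Q.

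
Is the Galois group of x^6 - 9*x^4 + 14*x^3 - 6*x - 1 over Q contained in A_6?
No

The polynomial is irreducible of degree 6 over Q. Its discriminant is -151585344, which is not a perfect square. A Galois group lies in the alternating group exactly when the discriminant is a square in Q, so the Galois group (A_4 x C_2) is not contained in A_6.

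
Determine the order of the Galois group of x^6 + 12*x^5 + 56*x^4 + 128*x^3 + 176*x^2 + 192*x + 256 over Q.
The degree of the splitting field over Q equals the order of the Galois group, so first determine the group. The polynomial f is an irreducible sextic over Q, so G = Gal(f/Q) is one of the 16 transitive subgroups 6T1, ..., 6T16 of S_6. The discriminant of f is -5497558138880000, which is not a perfect square, so G is not contained in A_6. The transitive groups of degree 6 not contained in A_6 are: C_6 (6T1, order 6), S_3 (6T2, order 6), D_6 (6T3, order 12), C_3 x S_3 (6T5, order 18), A_4 x C_2 (6T6, order 24), S_4 (6T8, order 24), S_3 x S_3 (6T9, order 36), S_4 x C_2 (6T11, order 48), (S_3 x S_3) : C_2 (6T13, order 72), PGL(2,5) (6T14, order 120), S_6 (6T16, order 720). By Dedekind's theorem, for a prime p not dividing disc(f) the degrees of the irreducible factors of f mod p form the cycle type of an element of G. Factoring f modulo the 22 such primes p <= 89 (skipping 2, 5, which divide the discriminant), each new pattern first appears at: mod 3: f = (x^3 + x^2 + x + 2)(x^3 + 2x^2 + 2x + 2), pattern 3+3; mod 7: f = (x^2 + 2x + 3)(x^2 + 4x + 5)(x^2 + 6x + 4), pattern 2+2+2; mod 13: f = (x + 7)(x + 10)(x^4 + 8x^3 + 6x^2 + 12x + 7), pattern 4+1+1; mod 43: f = (x + 21)(x + 26)(x^2 + 4x + 1)(x^2 + 4x + 20), pattern 2+2+1+1. No other pattern occurs in this range, so the set of observed cycle types is {3+3, 2+2+2, 4+1+1, 2+2+1+1}. The candidates containing elements of all these cycle types are S_4 (6T8) of order 24, S_4 x C_2 (6T11) of order 48, PGL(2,5) (6T14) of order 120, S_6 (6T16) of order 720; the others are excluded. The observed types are precisely the cycle types that occur in S_4 (6T8) (apart from the identity). Each of the other remaining candidates has further cycle types, and by the Chebotarev density theorem the matching factorization patterns would occur for a proportion of primes equal to their share of the group: S_4 x C_2 (6T11) additionally contains elements of type 6, 4+2, 2+1+1+1+1 (17 of its 48 elements, about 35% of primes); PGL(2,5) (6T14) additionally contains elements of type 6, 5+1 (44 of its 120 elements, about 37% of primes); S_6 (6T16) additionally contains elements of type 6, 5+1, 4+2, 3+2+1, 3+1+1+1, 2+1+1+1+1 (529 of its 720 elements, about 73% of primes). None of the 22 primes tested shows any such pattern (for each of these groups the chance of that is below 10^-4), which rules them out. Hence G = S_4 (6T8), of order 24. The Galois group S_4 (6T8) has order 24, so the splitting field has degree 24 over Q.

24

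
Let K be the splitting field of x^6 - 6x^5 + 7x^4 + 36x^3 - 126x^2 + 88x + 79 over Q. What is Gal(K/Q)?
The polynomial f is an irreducible sextic over Q, so G = Gal(f/Q) is one of the 16 transitive subgroups 6T1, ..., 6T16 of S_6. The discriminant of f is 51513463034944 = 7177288^2, a perfect square, so G is contained in A_6. The transitive groups of degree 6 contained in A_6 are: A_4 (6T4, order 12), S_4 (6T7, order 24), (C_3 x C_3) : C_4 (6T10, order 36), PSL(2,5) (6T12, order 60), A_6 (6T15, order 360). By Dedekind's theorem, for a prime p not dividing disc(f) the degrees of the irreducible factors of f mod p form the cycle type of an element of G. Factoring f modulo the 79 such primes p <= 421 (skipping 2, 19, 23, which divide the discriminant), each new pattern first appears at: mod 3: f = (x^3 + x^2 + 2)(x^3 + 2x^2 + 2x + 2), pattern 3+3; mod 5: f = (x^2 + x + 2)(x^4 + 3x^3 + 2x^2 + 3x + 2), pattern 4+2; mod 43: f = (x + 4)(x + 34)(x^2 + 15x + 41)(x^2 + 27x + 22), pattern 2+2+1+1; mod 223: f = (x + 47)(x + 49)(x + 81)(x + 87)(x + 196)(x + 203), pattern 1+1+1+1+1+1. No other pattern occurs in this range, so the set of observed cycle types is {3+3, 4+2, 2+2+1+1, 1+1+1+1+1+1}. The candidates containing elements of all these cycle types are S_4 (6T7) of order 24, (C_3 x C_3) : C_4 (6T10) of order 36, A_6 (6T15) of order 360; the others are excluded. The observed types are precisely the cycle types that occur in S_4 (6T7). Each of the other remaining candidates has further cycle types, and by the Chebotarev density theorem the matching factorization patterns would occur for a proportion of primes equal to their share of the group: (C_3 x C_3) : C_4 (6T10) additionally contains elements of type 3+1+1+1 (4 of its 36 elements, about 11% of primes); A_6 (6T15) additionally contains elements of type 5+1, 3+1+1+1 (184 of its 360 elements, about 51% of primes). None of the 79 primes tested shows any such pattern (for each of these groups the chance of that is below 10^-4), which rules them out. Hence G = S_4 (6T7), of order 24.

S_4 (also written S4+)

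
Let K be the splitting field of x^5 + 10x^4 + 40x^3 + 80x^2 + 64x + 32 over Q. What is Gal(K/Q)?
S_5

The polynomial f is an irreducible quintic over Q, so G = Gal(f/Q) is a transitive subgroup of S_5: one of C_5 (5T1, order 5), D_5 (5T2, order 10), F_20 (5T3, order 20), A_5 (5T4, order 60) or S_5 (5T5, order 120). The discriminant of f is 3008364544, which is not a perfect square, so G is not contained in A_5. The transitive groups of degree 5 not contained in A_5 are: F_20 (5T3, order 20), S_5 (5T5, order 120). By Dedekind's theorem, for a prime p not dividing disc(f) the degrees of the irreducible factors of f mod p form the cycle type of an element of G. Factoring f modulo the 3 such primes p <= 7 (skipping 2, which divides the discriminant), each new pattern first appears at: mod 3: f = (x^5 + x^4 + x^3 + 2x^2 + x + 2), pattern 5; mod 7: f = (x^2 + 6x + 6)(x^3 + 4x^2 + 3x + 3), pattern 3+2. No other pattern occurs in this range, so the set of observed cycle types is {5, 3+2}. Among the candidates above, the only group containing elements of all these cycle types is S_5 (5T5) — F_20 (5T3) lacks at least one of them. Hence G = S_5 (5T5), of order 120.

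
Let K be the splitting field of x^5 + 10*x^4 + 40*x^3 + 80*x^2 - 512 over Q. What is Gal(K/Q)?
The polynomial f is an irreducible quintic over Q, so G = Gal(f/Q) is a transitive subgroup of S_5: one of C_5 (5T1, order 5), D_5 (5T2, order 10), F_20 (5T3, order 20), A_5 (5T4, order 60) or S_5 (5T5, order 120). The discriminant of f is 67108864000000 = 8192000^2, a perfect square, so G is contained in A_5. The transitive groups of degree 5 contained in A_5 are: C_5 (5T1, order 5), D_5 (5T2, order 10), A_5 (5T4, order 60). By Dedekind's theorem, for a prime p not dividing disc(f) the degrees of the irreducible factors of f mod p form the cycle type of an element of G. Factoring f modulo the 23 such primes p <= 97 (skipping 2, 5, which divide the discriminant), each new pattern first appears at: mod 3: f = (x + 2)(x^2 + 1)(x^2 + 2x + 2), pattern 2+2+1; mod 7: f = (x^5 + 3x^4 + 5x^3 + 3x^2 + 6), pattern 5. No other pattern occurs in this range, so the set of observed cycle types is {2+2+1, 5}. The candidates containing elements of all these cycle types are D_5 (5T2) of order 10, A_5 (5T4) of order 60; the others are excluded. The observed types are precisely the cycle types that occur in D_5 (5T2) (apart from the identity). Each of the other remaining candidates has further cycle types, and by the Chebotarev density theorem the matching factorization patterns would occur for a proportion of primes equal to their share of the group: A_5 (5T4) additionally contains elements of type 3+1+1 (20 of its 60 elements, about 33% of primes). None of the 23 primes tested shows any such pattern (for each of these groups the chance of that is below 10^-4), which rules them out. Hence G = D_5 (5T2), of order 10.

D_5 (also written D5)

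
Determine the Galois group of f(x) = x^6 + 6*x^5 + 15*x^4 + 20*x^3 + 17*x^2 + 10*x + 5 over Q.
The polynomial f is an irreducible sextic over Q, so G = Gal(f/Q) is one of the 16 transitive subgroups 6T1, ..., 6T16 of S_6. The discriminant of f is -2508800, which is not a perfect square, so G is not contained in A_6. The transitive groups of degree 6 not contained in A_6 are: C_6 (6T1, order 6), S_3 (6T2, order 6), D_6 (6T3, order 12), C_3 x S_3 (6T5, order 18), A_4 x C_2 (6T6, order 24), S_4 (6T8, order 24), S_3 x S_3 (6T9, order 36), S_4 x C_2 (6T11, order 48), (S_3 x S_3) : C_2 (6T13, order 72), PGL(2,5) (6T14, order 120), S_6 (6T16, order 720). By Dedekind's theorem, for a prime p not dividing disc(f) the degrees of the irreducible factors of f mod p form the cycle type of an element of G. Factoring f modulo the 17 such primes p <= 71 (skipping 2, 5, 7, which divide the discriminant), each new pattern first appears at: mod 3: f = (x^3 + x^2 + x + 2)(x^3 + 2x^2 + 1), pattern 3+3; mod 13: f = (x^6 + 6x^5 + 2x^4 + 7x^3 + 4x^2 + 10x + 5), pattern 6; mod 19: f = (x^2 + 2x + 6)(x^4 + 4x^3 + x^2 + 13x + 4), pattern 4+2; mod 23: f = (x + 12)(x + 13)(x^4 + 4x^3 + 12x^2 + 16x + 22), pattern 4+1+1; mod 53: f = (x^2 + 2x + 46)(x^2 + 13x + 50)(x^2 + 44x + 28), pattern 2+2+2; mod 59: f = (x + 5)(x + 56)(x^2 + 7x + 56)(x^2 + 56x + 46), pattern 2+2+1+1; mod 71: f = (x + 9)(x + 12)(x + 61)(x + 64)(x^2 + 2x + 44), pattern 2+1+1+1+1. No other pattern occurs in this range, so the set of observed cycle types is {3+3, 6, 4+2, 4+1+1, 2+2+2, 2+2+1+1, 2+1+1+1+1}. The candidates containing elements of all these cycle types are S_4 x C_2 (6T11) of order 48, S_6 (6T16) of order 720; the others are excluded. The observed types are precisely the cycle types that occur in S_4 x C_2 (6T11) (apart from the identity). Each of the other remaining candidates has further cycle types, and by the Chebotarev density theorem the matching factorization patterns would occur for a proportion of primes equal to their share of the group: S_6 (6T16) additionally contains elements of type 5+1, 3+2+1, 3+1+1+1 (304 of its 720 elements, about 42% of primes). None of the 17 primes tested shows any such pattern (for each of these groups the chance of that is below 10^-4), which rules them out. Hence G = S_4 x C_2 (6T11), of order 48.

S_4 x C_2 (order 48)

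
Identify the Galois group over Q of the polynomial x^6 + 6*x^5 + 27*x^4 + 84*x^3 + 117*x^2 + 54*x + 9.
The polynomial f is an irreducible sextic over Q, so G = Gal(f/Q) is one of the 16 transitive subgroups 6T1, ..., 6T16 of S_6. The discriminant of f is 264479053824, which is not a perfect square, so G is not contained in A_6. The transitive groups of degree 6 not contained in A_6 are: C_6 (6T1, order 6), S_3 (6T2, order 6), D_6 (6T3, order 12), C_3 x S_3 (6T5, order 18), A_4 x C_2 (6T6, order 24), S_4 (6T8, order 24), S_3 x S_3 (6T9, order 36), S_4 x C_2 (6T11, order 48), (S_3 x S_3) : C_2 (6T13, order 72), PGL(2,5) (6T14, order 120), S_6 (6T16, order 720). By Dedekind's theorem, for a prime p not dividing disc(f) the degrees of the irreducible factors of f mod p form the cycle type of an element of G. Factoring f modulo the 14 such primes p <= 53 (skipping 2, 3, which divide the discriminant), each new pattern first appears at: mod 5: f = (x + 1)(x + 3)(x^2 + 2)(x^2 + 2x + 4), pattern 2+2+1+1; mod 7: f = (x^6 + 6x^5 + 6x^4 + 5x^2 + 5x + 2), pattern 6; mod 19: f = (x + 12)(x + 13)(x + 16)(x^3 + 3x^2 + 13x + 4), pattern 3+1+1+1; mod 31: f = (x^2 + 7x + 27)(x^2 + 13x + 29)(x^2 + 17x + 5), pattern 2+2+2; mod 43: f = (x^3 + 3x^2 + 30x + 14)(x^3 + 3x^2 + 31x + 16), pattern 3+3. No other pattern occurs in this range, so the set of observed cycle types is {2+2+1+1, 6, 3+1+1+1, 2+2+2, 3+3}. The candidates containing elements of all these cycle types are S_3 x S_3 (6T9) of order 36, (S_3 x S_3) : C_2 (6T13) of order 72, S_6 (6T16) of order 720; the others are excluded. The observed types are precisely the cycle types that occur in S_3 x S_3 (6T9) (apart from the identity). Each of the other remaining candidates has further cycle types, and by the Chebotarev density theorem the matching factorization patterns would occur for a proportion of primes equal to their share of the group: (S_3 x S_3) : C_2 (6T13) additionally contains elements of type 4+2, 3+2+1, 2+1+1+1+1 (36 of its 72 elements, about 50% of primes); S_6 (6T16) additionally contains elements of type 5+1, 4+2, 4+1+1, 3+2+1, 2+1+1+1+1 (459 of its 720 elements, about 64% of primes). None of the 14 primes tested shows any such pattern (for each of these groups the chance of that is below 10^-4), which rules them out. Hence G = S_3 x S_3 (6T9), of order 36.

S_3 x S_3, the direct product S_3 x S_3 in its degree-6 action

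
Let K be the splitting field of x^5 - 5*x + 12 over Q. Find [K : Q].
The degree of the splitting field over Q equals the order of the Galois group, so first determine the group. The polynomial f is an irreducible quintic over Q, so G = Gal(f/Q) is a transitive subgroup of S_5: one of C_5 (5T1, order 5), D_5 (5T2, order 10), F_20 (5T3, order 20), A_5 (5T4, order 60) or S_5 (5T5, order 120). The discriminant of f is 64000000 = 8000^2, a perfect square, so G is contained in A_5. The transitive groups of degree 5 contained in A_5 are: C_5 (5T1, order 5), D_5 (5T2, order 10), A_5 (5T4, order 60). By Dedekind's theorem, for a prime p not dividing disc(f) the degrees of the irreducible factors of f mod p form the cycle type of an element of G. Factoring f modulo the 23 such primes p <= 97 (skipping 2, 5, which divide the discriminant), each new pattern first appears at: mod 3: f = (x)(x^2 + x + 2)(x^2 + 2x + 2), pattern 2+2+1; mod 7: f = (x^5 + 2x + 5), pattern 5. No other pattern occurs in this range, so the set of observed cycle types is {2+2+1, 5}. The candidates containing elements of all these cycle types are D_5 (5T2) of order 10, A_5 (5T4) of order 60; the others are excluded. The observed types are precisely the cycle types that occur in D_5 (5T2) (apart from the identity). Each of the other remaining candidates has further cycle types, and by the Chebotarev density theorem the matching factorization patterns would occur for a proportion of primes equal to their share of the group: A_5 (5T4) additionally contains elements of type 3+1+1 (20 of its 60 elements, about 33% of primes). None of the 23 primes tested shows any such pattern (for each of these groups the chance of that is below 10^-4), which rules them out. Hence G = D_5 (5T2), of order 10. The Galois group D_5 (5T2) has order 10, so the splitting field has degree 10 over Q.

10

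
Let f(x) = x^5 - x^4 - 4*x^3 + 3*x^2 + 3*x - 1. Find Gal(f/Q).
C_5, the cyclic group of order 5

The polynomial f is an irreducible quintic over Q, so G = Gal(f/Q) is a transitive subgroup of S_5: one of C_5 (5T1, order 5), D_5 (5T2, order 10), F_20 (5T3, order 20), A_5 (5T4, order 60) or S_5 (5T5, order 120). The discriminant of f is 14641 = 121^2, a perfect square, so G is contained in A_5. The transitive groups of degree 5 contained in A_5 are: C_5 (5T1, order 5), D_5 (5T2, order 10), A_5 (5T4, order 60). By Dedekind's theorem, for a prime p not dividing disc(f) the degrees of the irreducible factors of f mod p form the cycle type of an element of G. Factoring f modulo the 14 such primes p <= 47 (skipping 11, which divides the discriminant), each new pattern first appears at: mod 2: f = (x^5 + x^4 + x^2 + x + 1), pattern 5; mod 23: f = (x + 4)(x + 6)(x + 10)(x + 11)(x + 14), pattern 1+1+1+1+1. No other pattern occurs in this range, so the set of observed cycle types is {5, 1+1+1+1+1}. The candidates containing elements of all these cycle types are C_5 (5T1) of order 5, D_5 (5T2) of order 10, A_5 (5T4) of order 60; the others are excluded. The observed types are precisely the cycle types that occur in C_5 (5T1). Each of the other remaining candidates has further cycle types, and by the Chebotarev density theorem the matching factorization patterns would occur for a proportion of primes equal to their share of the group: D_5 (5T2) additionally contains elements of type 2+2+1 (5 of its 10 elements, about 50% of primes); A_5 (5T4) additionally contains elements of type 3+1+1, 2+2+1 (35 of its 60 elements, about 58% of primes). None of the 14 primes tested shows any such pattern (for each of these groups the chance of that is below 10^-4), which rules them out. Hence G = C_5 (5T1), of order 5.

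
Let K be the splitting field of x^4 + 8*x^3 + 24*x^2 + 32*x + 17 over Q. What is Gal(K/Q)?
The polynomial is an irreducible quartic over Q and its discriminant is 256 = 16^2, a perfect square, so the Galois group is contained in A_4. The resolvent cubic y^3 - 24*y^2 + 188*y - 480 splits completely over Q, which gives the Klein four-group V_4.

V_4, the Klein four-group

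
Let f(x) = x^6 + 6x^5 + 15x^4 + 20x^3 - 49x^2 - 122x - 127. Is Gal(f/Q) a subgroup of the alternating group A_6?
The polynomial is irreducible of degree 6 over Q. Its discriminant is 3603718079512576 = 60030976^2, a perfect square. A Galois group lies in the alternating group exactly when the discriminant is a square in Q, so the Galois group (S_4) is contained in A_6.

Yes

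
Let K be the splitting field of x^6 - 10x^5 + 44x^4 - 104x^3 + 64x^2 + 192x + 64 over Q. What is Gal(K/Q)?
(C_3 x C_3) : C_4 (order 36)

The polynomial f is an irreducible sextic over Q, so G = Gal(f/Q) is one of the 16 transitive subgroups 6T1, ..., 6T16 of S_6. The discriminant of f is 564385546240000 = 23756800^2, a perfect square, so G is contained in A_6. The transitive groups of degree 6 contained in A_6 are: A_4 (6T4, order 12), S_4 (6T7, order 24), (C_3 x C_3) : C_4 (6T10, order 36), PSL(2,5) (6T12, order 60), A_6 (6T15, order 360). By Dedekind's theorem, for a prime p not dividing disc(f) the degrees of the irreducible factors of f mod p form the cycle type of an element of G. Factoring f modulo the 19 such primes p <= 79 (skipping 2, 5, 29, which divide the discriminant), each new pattern first appears at: mod 3: f = (x^2 + 2x + 2)(x^4 + x + 2), pattern 4+2; mod 11: f = (x^3 + 2x^2 + x + 8)(x^3 + 10x^2 + x + 8), pattern 3+3; mod 19: f = (x + 1)(x + 3)(x^2 + x + 9)(x^2 + 4x + 8), pattern 2+2+1+1; mod 61: f = (x + 7)(x + 21)(x + 54)(x^3 + 30x^2 + 12x + 8), pattern 3+1+1+1. No other pattern occurs in this range, so the set of observed cycle types is {4+2, 3+3, 2+2+1+1, 3+1+1+1}. The candidates containing elements of all these cycle types are (C_3 x C_3) : C_4 (6T10) of order 36, A_6 (6T15) of order 360; the others are excluded. The observed types are precisely the cycle types that occur in (C_3 x C_3) : C_4 (6T10) (apart from the identity). Each of the other remaining candidates has further cycle types, and by the Chebotarev density theorem the matching factorization patterns would occur for a proportion of primes equal to their share of the group: A_6 (6T15) additionally contains elements of type 5+1 (144 of its 360 elements, about 40% of primes). None of the 19 primes tested shows any such pattern (for each of these groups the chance of that is below 10^-4), which rules them out. Hence G = (C_3 x C_3) : C_4 (6T10), of order 36.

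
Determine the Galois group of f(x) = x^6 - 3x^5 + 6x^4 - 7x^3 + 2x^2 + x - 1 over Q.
The polynomial f is an irreducible sextic over Q, so G = Gal(f/Q) is one of the 16 transitive subgroups 6T1, ..., 6T16 of S_6. The discriminant of f is 810448, which is not a perfect square, so G is not contained in A_6. The transitive groups of degree 6 not contained in A_6 are: C_6 (6T1, order 6), S_3 (6T2, order 6), D_6 (6T3, order 12), C_3 x S_3 (6T5, order 18), A_4 x C_2 (6T6, order 24), S_4 (6T8, order 24), S_3 x S_3 (6T9, order 36), S_4 x C_2 (6T11, order 48), (S_3 x S_3) : C_2 (6T13, order 72), PGL(2,5) (6T14, order 120), S_6 (6T16, order 720). By Dedekind's theorem, for a prime p not dividing disc(f) the degrees of the irreducible factors of f mod p form the cycle type of an element of G. Factoring f modulo the 22 such primes p <= 89 (skipping 2, 37, which divide the discriminant), each new pattern first appears at: mod 3: f = (x^3 + x^2 + x + 2)(x^3 + 2x^2 + 1), pattern 3+3; mod 5: f = (x^2 + 3)(x^2 + 3x + 4)(x^2 + 4x + 2), pattern 2+2+2; mod 17: f = (x + 1)(x + 15)(x^4 + 15x^3 + 6x^2 + 12x + 9), pattern 4+1+1; mod 67: f = (x + 4)(x + 62)(x^2 + 66x + 40)(x^2 + 66x + 50), pattern 2+2+1+1. No other pattern occurs in this range, so the set of observed cycle types is {3+3, 2+2+2, 4+1+1, 2+2+1+1}. The candidates containing elements of all these cycle types are S_4 (6T8) of order 24, S_4 x C_2 (6T11) of order 48, PGL(2,5) (6T14) of order 120, S_6 (6T16) of order 720; the others are excluded. The observed types are precisely the cycle types that occur in S_4 (6T8) (apart from the identity). Each of the other remaining candidates has further cycle types, and by the Chebotarev density theorem the matching factorization patterns would occur for a proportion of primes equal to their share of the group: S_4 x C_2 (6T11) additionally contains elements of type 6, 4+2, 2+1+1+1+1 (17 of its 48 elements, about 35% of primes); PGL(2,5) (6T14) additionally contains elements of type 6, 5+1 (44 of its 120 elements, about 37% of primes); S_6 (6T16) additionally contains elements of type 6, 5+1, 4+2, 3+2+1, 3+1+1+1, 2+1+1+1+1 (529 of its 720 elements, about 73% of primes). None of the 22 primes tested shows any such pattern (for each of these groups the chance of that is below 10^-4), which rules them out. Hence G = S_4 (6T8), of order 24.

S_4 (order 24)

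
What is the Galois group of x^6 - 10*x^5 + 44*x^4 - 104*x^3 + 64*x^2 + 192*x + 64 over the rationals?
The polynomial f is an irreducible sextic over Q, so G = Gal(f/Q) is one of the 16 transitive subgroups 6T1, ..., 6T16 of S_6. The discriminant of f is 564385546240000 = 23756800^2, a perfect square, so G is contained in A_6. The transitive groups of degree 6 contained in A_6 are: A_4 (6T4, order 12), S_4 (6T7, order 24), (C_3 x C_3) : C_4 (6T10, order 36), PSL(2,5) (6T12, order 60), A_6 (6T15, order 360). By Dedekind's theorem, for a prime p not dividing disc(f) the degrees of the irreducible factors of f mod p form the cycle type of an element of G. Factoring f modulo the 19 such primes p <= 79 (skipping 2, 5, 29, which divide the discriminant), each new pattern first appears at: mod 3: f = (x^2 + 2x + 2)(x^4 + x + 2), pattern 4+2; mod 11: f = (x^3 + 2x^2 + x + 8)(x^3 + 10x^2 + x + 8), pattern 3+3; mod 19: f = (x + 1)(x + 3)(x^2 + x + 9)(x^2 + 4x + 8), pattern 2+2+1+1; mod 61: f = (x + 7)(x + 21)(x + 54)(x^3 + 30x^2 + 12x + 8), pattern 3+1+1+1. No other pattern occurs in this range, so the set of observed cycle types is {4+2, 3+3, 2+2+1+1, 3+1+1+1}. The candidates containing elements of all these cycle types are (C_3 x C_3) : C_4 (6T10) of order 36, A_6 (6T15) of order 360; the others are excluded. The observed types are precisely the cycle types that occur in (C_3 x C_3) : C_4 (6T10) (apart from the identity). Each of the other remaining candidates has further cycle types, and by the Chebotarev density theorem the matching factorization patterns would occur for a proportion of primes equal to their share of the group: A_6 (6T15) additionally contains elements of type 5+1 (144 of its 360 elements, about 40% of primes). None of the 19 primes tested shows any such pattern (for each of these groups the chance of that is below 10^-4), which rules them out. Hence G = (C_3 x C_3) : C_4 (6T10), of order 36.

(C_3 x C_3) : C_4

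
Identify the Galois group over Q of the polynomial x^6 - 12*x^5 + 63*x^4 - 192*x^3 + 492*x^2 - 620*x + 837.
S_4 x C_2 (also written S4xC2)

The polynomial f is an irreducible sextic over Q, so G = Gal(f/Q) is one of the 16 transitive subgroups 6T1, ..., 6T16 of S_6. The discriminant of f is -1473461043233344, which is not a perfect square, so G is not contained in A_6. The transitive groups of degree 6 not contained in A_6 are: C_6 (6T1, order 6), S_3 (6T2, order 6), D_6 (6T3, order 12), C_3 x S_3 (6T5, order 18), A_4 x C_2 (6T6, order 24), S_4 (6T8, order 24), S_3 x S_3 (6T9, order 36), S_4 x C_2 (6T11, order 48), (S_3 x S_3) : C_2 (6T13, order 72), PGL(2,5) (6T14, order 120), S_6 (6T16, order 720). By Dedekind's theorem, for a prime p not dividing disc(f) the degrees of the irreducible factors of f mod p form the cycle type of an element of G. Factoring f modulo the 17 such primes p <= 71 (skipping 2, 11, 31, which divide the discriminant), each new pattern first appears at: mod 3: f = (x)(x + 1)(x^4 + 2x^3 + x^2 + 2x + 1), pattern 4+1+1; mod 5: f = (x^3 + x^2 + 4x + 1)(x^3 + 2x^2 + 2x + 2), pattern 3+3; mod 7: f = (x^6 + 2x^5 + 4x^3 + 2x^2 + 3x + 4), pattern 6; mod 13: f = (x^2 + 7x + 3)(x^4 + 7x^3 + 11x^2 + 9x + 6), pattern 4+2; mod 37: f = (x + 18)(x + 26)(x^2 + 26x + 7)(x^2 + 29x + 3), pattern 2+2+1+1; mod 47: f = (x + 16)(x + 18)(x + 21)(x + 30)(x^2 + 44x + 16), pattern 2+1+1+1+1; mod 67: f = (x^2 + 11x + 15)(x^2 + 12x + 46)(x^2 + 32x + 5), pattern 2+2+2. No other pattern occurs in this range, so the set of observed cycle types is {4+1+1, 3+3, 6, 4+2, 2+2+1+1, 2+1+1+1+1, 2+2+2}. The candidates containing elements of all these cycle types are S_4 x C_2 (6T11) of order 48, S_6 (6T16) of order 720; the others are excluded. The observed types are precisely the cycle types that occur in S_4 x C_2 (6T11) (apart from the identity). Each of the other remaining candidates has further cycle types, and by the Chebotarev density theorem the matching factorization patterns would occur for a proportion of primes equal to their share of the group: S_6 (6T16) additionally contains elements of type 5+1, 3+2+1, 3+1+1+1 (304 of its 720 elements, about 42% of primes). None of the 17 primes tested shows any such pattern (for each of these groups the chance of that is below 10^-4), which rules them out. Hence G = S_4 x C_2 (6T11), of order 48.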